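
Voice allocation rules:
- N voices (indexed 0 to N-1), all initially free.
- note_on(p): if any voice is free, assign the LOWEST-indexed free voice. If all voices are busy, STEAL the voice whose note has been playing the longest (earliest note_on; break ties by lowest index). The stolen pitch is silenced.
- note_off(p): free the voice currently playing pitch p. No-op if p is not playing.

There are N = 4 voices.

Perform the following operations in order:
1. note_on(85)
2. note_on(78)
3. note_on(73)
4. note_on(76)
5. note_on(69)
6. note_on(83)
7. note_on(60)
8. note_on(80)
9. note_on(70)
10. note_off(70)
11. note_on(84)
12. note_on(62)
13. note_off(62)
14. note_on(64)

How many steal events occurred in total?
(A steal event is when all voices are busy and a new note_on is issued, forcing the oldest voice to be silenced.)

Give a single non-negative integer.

Answer: 6

Derivation:
Op 1: note_on(85): voice 0 is free -> assigned | voices=[85 - - -]
Op 2: note_on(78): voice 1 is free -> assigned | voices=[85 78 - -]
Op 3: note_on(73): voice 2 is free -> assigned | voices=[85 78 73 -]
Op 4: note_on(76): voice 3 is free -> assigned | voices=[85 78 73 76]
Op 5: note_on(69): all voices busy, STEAL voice 0 (pitch 85, oldest) -> assign | voices=[69 78 73 76]
Op 6: note_on(83): all voices busy, STEAL voice 1 (pitch 78, oldest) -> assign | voices=[69 83 73 76]
Op 7: note_on(60): all voices busy, STEAL voice 2 (pitch 73, oldest) -> assign | voices=[69 83 60 76]
Op 8: note_on(80): all voices busy, STEAL voice 3 (pitch 76, oldest) -> assign | voices=[69 83 60 80]
Op 9: note_on(70): all voices busy, STEAL voice 0 (pitch 69, oldest) -> assign | voices=[70 83 60 80]
Op 10: note_off(70): free voice 0 | voices=[- 83 60 80]
Op 11: note_on(84): voice 0 is free -> assigned | voices=[84 83 60 80]
Op 12: note_on(62): all voices busy, STEAL voice 1 (pitch 83, oldest) -> assign | voices=[84 62 60 80]
Op 13: note_off(62): free voice 1 | voices=[84 - 60 80]
Op 14: note_on(64): voice 1 is free -> assigned | voices=[84 64 60 80]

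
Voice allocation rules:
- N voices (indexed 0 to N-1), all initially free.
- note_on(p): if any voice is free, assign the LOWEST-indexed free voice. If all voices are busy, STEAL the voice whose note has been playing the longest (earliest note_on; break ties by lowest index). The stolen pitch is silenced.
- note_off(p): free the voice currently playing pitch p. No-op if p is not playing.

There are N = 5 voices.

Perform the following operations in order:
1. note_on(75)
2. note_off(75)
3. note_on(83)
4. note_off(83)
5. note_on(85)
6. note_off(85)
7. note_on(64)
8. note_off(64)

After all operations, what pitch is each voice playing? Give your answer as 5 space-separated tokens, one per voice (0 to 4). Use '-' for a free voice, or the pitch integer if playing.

Op 1: note_on(75): voice 0 is free -> assigned | voices=[75 - - - -]
Op 2: note_off(75): free voice 0 | voices=[- - - - -]
Op 3: note_on(83): voice 0 is free -> assigned | voices=[83 - - - -]
Op 4: note_off(83): free voice 0 | voices=[- - - - -]
Op 5: note_on(85): voice 0 is free -> assigned | voices=[85 - - - -]
Op 6: note_off(85): free voice 0 | voices=[- - - - -]
Op 7: note_on(64): voice 0 is free -> assigned | voices=[64 - - - -]
Op 8: note_off(64): free voice 0 | voices=[- - - - -]

Answer: - - - - -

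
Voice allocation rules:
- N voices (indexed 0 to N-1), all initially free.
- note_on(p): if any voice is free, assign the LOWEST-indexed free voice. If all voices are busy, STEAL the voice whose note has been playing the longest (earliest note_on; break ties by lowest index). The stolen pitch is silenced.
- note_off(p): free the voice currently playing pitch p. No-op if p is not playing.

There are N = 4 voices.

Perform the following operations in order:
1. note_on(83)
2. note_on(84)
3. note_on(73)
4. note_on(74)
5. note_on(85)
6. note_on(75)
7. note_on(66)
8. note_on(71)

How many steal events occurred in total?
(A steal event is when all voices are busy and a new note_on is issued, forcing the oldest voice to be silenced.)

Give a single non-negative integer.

Op 1: note_on(83): voice 0 is free -> assigned | voices=[83 - - -]
Op 2: note_on(84): voice 1 is free -> assigned | voices=[83 84 - -]
Op 3: note_on(73): voice 2 is free -> assigned | voices=[83 84 73 -]
Op 4: note_on(74): voice 3 is free -> assigned | voices=[83 84 73 74]
Op 5: note_on(85): all voices busy, STEAL voice 0 (pitch 83, oldest) -> assign | voices=[85 84 73 74]
Op 6: note_on(75): all voices busy, STEAL voice 1 (pitch 84, oldest) -> assign | voices=[85 75 73 74]
Op 7: note_on(66): all voices busy, STEAL voice 2 (pitch 73, oldest) -> assign | voices=[85 75 66 74]
Op 8: note_on(71): all voices busy, STEAL voice 3 (pitch 74, oldest) -> assign | voices=[85 75 66 71]

Answer: 4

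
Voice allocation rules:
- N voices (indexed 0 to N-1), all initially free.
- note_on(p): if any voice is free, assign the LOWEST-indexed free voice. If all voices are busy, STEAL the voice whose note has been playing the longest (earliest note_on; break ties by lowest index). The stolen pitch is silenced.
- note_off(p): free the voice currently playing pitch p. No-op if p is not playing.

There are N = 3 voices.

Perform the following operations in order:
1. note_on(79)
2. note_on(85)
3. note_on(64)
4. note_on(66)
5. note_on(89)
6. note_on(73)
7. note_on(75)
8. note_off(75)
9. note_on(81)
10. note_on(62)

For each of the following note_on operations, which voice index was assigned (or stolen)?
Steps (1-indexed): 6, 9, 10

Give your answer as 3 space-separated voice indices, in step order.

Answer: 2 0 1

Derivation:
Op 1: note_on(79): voice 0 is free -> assigned | voices=[79 - -]
Op 2: note_on(85): voice 1 is free -> assigned | voices=[79 85 -]
Op 3: note_on(64): voice 2 is free -> assigned | voices=[79 85 64]
Op 4: note_on(66): all voices busy, STEAL voice 0 (pitch 79, oldest) -> assign | voices=[66 85 64]
Op 5: note_on(89): all voices busy, STEAL voice 1 (pitch 85, oldest) -> assign | voices=[66 89 64]
Op 6: note_on(73): all voices busy, STEAL voice 2 (pitch 64, oldest) -> assign | voices=[66 89 73]
Op 7: note_on(75): all voices busy, STEAL voice 0 (pitch 66, oldest) -> assign | voices=[75 89 73]
Op 8: note_off(75): free voice 0 | voices=[- 89 73]
Op 9: note_on(81): voice 0 is free -> assigned | voices=[81 89 73]
Op 10: note_on(62): all voices busy, STEAL voice 1 (pitch 89, oldest) -> assign | voices=[81 62 73]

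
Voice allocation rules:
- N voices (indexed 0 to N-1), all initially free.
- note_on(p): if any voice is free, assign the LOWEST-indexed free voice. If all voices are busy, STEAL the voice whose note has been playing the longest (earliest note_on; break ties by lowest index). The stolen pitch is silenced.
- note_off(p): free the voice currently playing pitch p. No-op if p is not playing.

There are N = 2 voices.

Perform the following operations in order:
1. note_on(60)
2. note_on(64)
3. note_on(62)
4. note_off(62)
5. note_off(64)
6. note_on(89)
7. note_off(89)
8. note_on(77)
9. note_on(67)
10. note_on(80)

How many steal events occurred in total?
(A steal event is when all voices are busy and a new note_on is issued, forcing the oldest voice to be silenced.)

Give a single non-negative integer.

Answer: 2

Derivation:
Op 1: note_on(60): voice 0 is free -> assigned | voices=[60 -]
Op 2: note_on(64): voice 1 is free -> assigned | voices=[60 64]
Op 3: note_on(62): all voices busy, STEAL voice 0 (pitch 60, oldest) -> assign | voices=[62 64]
Op 4: note_off(62): free voice 0 | voices=[- 64]
Op 5: note_off(64): free voice 1 | voices=[- -]
Op 6: note_on(89): voice 0 is free -> assigned | voices=[89 -]
Op 7: note_off(89): free voice 0 | voices=[- -]
Op 8: note_on(77): voice 0 is free -> assigned | voices=[77 -]
Op 9: note_on(67): voice 1 is free -> assigned | voices=[77 67]
Op 10: note_on(80): all voices busy, STEAL voice 0 (pitch 77, oldest) -> assign | voices=[80 67]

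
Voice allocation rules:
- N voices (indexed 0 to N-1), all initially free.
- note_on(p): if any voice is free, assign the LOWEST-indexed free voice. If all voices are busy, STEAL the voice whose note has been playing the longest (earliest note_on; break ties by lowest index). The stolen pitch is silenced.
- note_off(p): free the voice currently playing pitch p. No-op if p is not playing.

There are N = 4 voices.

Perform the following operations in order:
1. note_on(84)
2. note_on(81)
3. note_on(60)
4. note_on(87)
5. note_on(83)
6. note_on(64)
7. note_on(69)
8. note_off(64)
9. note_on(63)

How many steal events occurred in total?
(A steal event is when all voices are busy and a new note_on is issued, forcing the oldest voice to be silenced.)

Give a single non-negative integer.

Op 1: note_on(84): voice 0 is free -> assigned | voices=[84 - - -]
Op 2: note_on(81): voice 1 is free -> assigned | voices=[84 81 - -]
Op 3: note_on(60): voice 2 is free -> assigned | voices=[84 81 60 -]
Op 4: note_on(87): voice 3 is free -> assigned | voices=[84 81 60 87]
Op 5: note_on(83): all voices busy, STEAL voice 0 (pitch 84, oldest) -> assign | voices=[83 81 60 87]
Op 6: note_on(64): all voices busy, STEAL voice 1 (pitch 81, oldest) -> assign | voices=[83 64 60 87]
Op 7: note_on(69): all voices busy, STEAL voice 2 (pitch 60, oldest) -> assign | voices=[83 64 69 87]
Op 8: note_off(64): free voice 1 | voices=[83 - 69 87]
Op 9: note_on(63): voice 1 is free -> assigned | voices=[83 63 69 87]

Answer: 3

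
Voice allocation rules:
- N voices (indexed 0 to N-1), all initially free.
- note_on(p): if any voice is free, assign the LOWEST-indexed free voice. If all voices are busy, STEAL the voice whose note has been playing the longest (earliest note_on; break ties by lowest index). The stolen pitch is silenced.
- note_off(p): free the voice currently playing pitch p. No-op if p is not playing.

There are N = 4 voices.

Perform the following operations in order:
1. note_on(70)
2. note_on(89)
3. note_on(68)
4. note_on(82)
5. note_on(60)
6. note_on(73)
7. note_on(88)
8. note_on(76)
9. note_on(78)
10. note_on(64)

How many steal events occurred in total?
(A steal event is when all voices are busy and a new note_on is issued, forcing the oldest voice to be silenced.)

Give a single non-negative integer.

Answer: 6

Derivation:
Op 1: note_on(70): voice 0 is free -> assigned | voices=[70 - - -]
Op 2: note_on(89): voice 1 is free -> assigned | voices=[70 89 - -]
Op 3: note_on(68): voice 2 is free -> assigned | voices=[70 89 68 -]
Op 4: note_on(82): voice 3 is free -> assigned | voices=[70 89 68 82]
Op 5: note_on(60): all voices busy, STEAL voice 0 (pitch 70, oldest) -> assign | voices=[60 89 68 82]
Op 6: note_on(73): all voices busy, STEAL voice 1 (pitch 89, oldest) -> assign | voices=[60 73 68 82]
Op 7: note_on(88): all voices busy, STEAL voice 2 (pitch 68, oldest) -> assign | voices=[60 73 88 82]
Op 8: note_on(76): all voices busy, STEAL voice 3 (pitch 82, oldest) -> assign | voices=[60 73 88 76]
Op 9: note_on(78): all voices busy, STEAL voice 0 (pitch 60, oldest) -> assign | voices=[78 73 88 76]
Op 10: note_on(64): all voices busy, STEAL voice 1 (pitch 73, oldest) -> assign | voices=[78 64 88 76]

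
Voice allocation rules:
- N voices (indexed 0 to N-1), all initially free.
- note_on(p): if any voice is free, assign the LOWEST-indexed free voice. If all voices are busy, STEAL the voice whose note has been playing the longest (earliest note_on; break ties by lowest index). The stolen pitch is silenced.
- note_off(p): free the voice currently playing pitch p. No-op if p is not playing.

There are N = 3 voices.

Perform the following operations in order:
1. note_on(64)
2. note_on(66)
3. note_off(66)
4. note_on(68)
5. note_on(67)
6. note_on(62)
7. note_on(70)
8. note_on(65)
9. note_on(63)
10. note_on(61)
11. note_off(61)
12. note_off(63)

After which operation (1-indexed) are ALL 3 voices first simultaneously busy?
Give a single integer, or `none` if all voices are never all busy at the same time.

Answer: 5

Derivation:
Op 1: note_on(64): voice 0 is free -> assigned | voices=[64 - -]
Op 2: note_on(66): voice 1 is free -> assigned | voices=[64 66 -]
Op 3: note_off(66): free voice 1 | voices=[64 - -]
Op 4: note_on(68): voice 1 is free -> assigned | voices=[64 68 -]
Op 5: note_on(67): voice 2 is free -> assigned | voices=[64 68 67]
Op 6: note_on(62): all voices busy, STEAL voice 0 (pitch 64, oldest) -> assign | voices=[62 68 67]
Op 7: note_on(70): all voices busy, STEAL voice 1 (pitch 68, oldest) -> assign | voices=[62 70 67]
Op 8: note_on(65): all voices busy, STEAL voice 2 (pitch 67, oldest) -> assign | voices=[62 70 65]
Op 9: note_on(63): all voices busy, STEAL voice 0 (pitch 62, oldest) -> assign | voices=[63 70 65]
Op 10: note_on(61): all voices busy, STEAL voice 1 (pitch 70, oldest) -> assign | voices=[63 61 65]
Op 11: note_off(61): free voice 1 | voices=[63 - 65]
Op 12: note_off(63): free voice 0 | voices=[- - 65]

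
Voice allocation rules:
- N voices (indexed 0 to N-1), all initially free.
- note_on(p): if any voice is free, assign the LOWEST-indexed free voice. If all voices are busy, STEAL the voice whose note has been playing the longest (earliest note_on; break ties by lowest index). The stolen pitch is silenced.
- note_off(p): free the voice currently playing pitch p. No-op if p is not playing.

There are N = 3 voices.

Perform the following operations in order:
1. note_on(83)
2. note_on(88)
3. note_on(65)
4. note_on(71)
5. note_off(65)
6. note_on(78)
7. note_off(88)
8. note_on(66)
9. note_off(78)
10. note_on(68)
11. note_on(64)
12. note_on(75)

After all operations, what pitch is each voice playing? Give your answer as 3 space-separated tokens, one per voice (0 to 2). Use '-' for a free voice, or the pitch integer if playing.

Op 1: note_on(83): voice 0 is free -> assigned | voices=[83 - -]
Op 2: note_on(88): voice 1 is free -> assigned | voices=[83 88 -]
Op 3: note_on(65): voice 2 is free -> assigned | voices=[83 88 65]
Op 4: note_on(71): all voices busy, STEAL voice 0 (pitch 83, oldest) -> assign | voices=[71 88 65]
Op 5: note_off(65): free voice 2 | voices=[71 88 -]
Op 6: note_on(78): voice 2 is free -> assigned | voices=[71 88 78]
Op 7: note_off(88): free voice 1 | voices=[71 - 78]
Op 8: note_on(66): voice 1 is free -> assigned | voices=[71 66 78]
Op 9: note_off(78): free voice 2 | voices=[71 66 -]
Op 10: note_on(68): voice 2 is free -> assigned | voices=[71 66 68]
Op 11: note_on(64): all voices busy, STEAL voice 0 (pitch 71, oldest) -> assign | voices=[64 66 68]
Op 12: note_on(75): all voices busy, STEAL voice 1 (pitch 66, oldest) -> assign | voices=[64 75 68]

Answer: 64 75 68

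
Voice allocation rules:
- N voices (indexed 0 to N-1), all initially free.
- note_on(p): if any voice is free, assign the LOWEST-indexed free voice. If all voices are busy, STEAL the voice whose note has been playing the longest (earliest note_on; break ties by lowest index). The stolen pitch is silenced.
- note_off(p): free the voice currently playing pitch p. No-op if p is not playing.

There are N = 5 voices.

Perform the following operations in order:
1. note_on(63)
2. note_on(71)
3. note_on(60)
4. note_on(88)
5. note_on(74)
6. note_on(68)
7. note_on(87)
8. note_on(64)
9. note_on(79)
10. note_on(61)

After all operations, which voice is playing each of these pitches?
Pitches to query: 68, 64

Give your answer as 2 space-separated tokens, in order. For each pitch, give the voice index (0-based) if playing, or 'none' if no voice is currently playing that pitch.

Answer: 0 2

Derivation:
Op 1: note_on(63): voice 0 is free -> assigned | voices=[63 - - - -]
Op 2: note_on(71): voice 1 is free -> assigned | voices=[63 71 - - -]
Op 3: note_on(60): voice 2 is free -> assigned | voices=[63 71 60 - -]
Op 4: note_on(88): voice 3 is free -> assigned | voices=[63 71 60 88 -]
Op 5: note_on(74): voice 4 is free -> assigned | voices=[63 71 60 88 74]
Op 6: note_on(68): all voices busy, STEAL voice 0 (pitch 63, oldest) -> assign | voices=[68 71 60 88 74]
Op 7: note_on(87): all voices busy, STEAL voice 1 (pitch 71, oldest) -> assign | voices=[68 87 60 88 74]
Op 8: note_on(64): all voices busy, STEAL voice 2 (pitch 60, oldest) -> assign | voices=[68 87 64 88 74]
Op 9: note_on(79): all voices busy, STEAL voice 3 (pitch 88, oldest) -> assign | voices=[68 87 64 79 74]
Op 10: note_on(61): all voices busy, STEAL voice 4 (pitch 74, oldest) -> assign | voices=[68 87 64 79 61]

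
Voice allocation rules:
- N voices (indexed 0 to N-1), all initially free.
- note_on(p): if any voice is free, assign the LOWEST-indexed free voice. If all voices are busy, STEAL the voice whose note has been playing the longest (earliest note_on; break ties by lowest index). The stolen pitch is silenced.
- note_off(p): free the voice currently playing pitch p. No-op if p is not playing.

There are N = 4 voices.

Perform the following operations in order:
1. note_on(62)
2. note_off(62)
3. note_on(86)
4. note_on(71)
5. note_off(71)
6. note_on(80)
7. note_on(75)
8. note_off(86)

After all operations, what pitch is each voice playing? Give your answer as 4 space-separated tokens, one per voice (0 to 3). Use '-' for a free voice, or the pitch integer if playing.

Op 1: note_on(62): voice 0 is free -> assigned | voices=[62 - - -]
Op 2: note_off(62): free voice 0 | voices=[- - - -]
Op 3: note_on(86): voice 0 is free -> assigned | voices=[86 - - -]
Op 4: note_on(71): voice 1 is free -> assigned | voices=[86 71 - -]
Op 5: note_off(71): free voice 1 | voices=[86 - - -]
Op 6: note_on(80): voice 1 is free -> assigned | voices=[86 80 - -]
Op 7: note_on(75): voice 2 is free -> assigned | voices=[86 80 75 -]
Op 8: note_off(86): free voice 0 | voices=[- 80 75 -]

Answer: - 80 75 -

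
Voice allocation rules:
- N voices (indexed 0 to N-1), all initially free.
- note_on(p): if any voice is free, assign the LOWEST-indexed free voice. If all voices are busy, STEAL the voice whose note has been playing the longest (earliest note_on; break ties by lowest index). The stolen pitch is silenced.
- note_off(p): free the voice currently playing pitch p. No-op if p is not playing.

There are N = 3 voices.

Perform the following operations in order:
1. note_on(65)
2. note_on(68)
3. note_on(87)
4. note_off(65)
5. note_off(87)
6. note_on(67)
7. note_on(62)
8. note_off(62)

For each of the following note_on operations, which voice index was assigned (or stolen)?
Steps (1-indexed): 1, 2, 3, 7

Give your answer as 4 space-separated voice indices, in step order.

Op 1: note_on(65): voice 0 is free -> assigned | voices=[65 - -]
Op 2: note_on(68): voice 1 is free -> assigned | voices=[65 68 -]
Op 3: note_on(87): voice 2 is free -> assigned | voices=[65 68 87]
Op 4: note_off(65): free voice 0 | voices=[- 68 87]
Op 5: note_off(87): free voice 2 | voices=[- 68 -]
Op 6: note_on(67): voice 0 is free -> assigned | voices=[67 68 -]
Op 7: note_on(62): voice 2 is free -> assigned | voices=[67 68 62]
Op 8: note_off(62): free voice 2 | voices=[67 68 -]

Answer: 0 1 2 2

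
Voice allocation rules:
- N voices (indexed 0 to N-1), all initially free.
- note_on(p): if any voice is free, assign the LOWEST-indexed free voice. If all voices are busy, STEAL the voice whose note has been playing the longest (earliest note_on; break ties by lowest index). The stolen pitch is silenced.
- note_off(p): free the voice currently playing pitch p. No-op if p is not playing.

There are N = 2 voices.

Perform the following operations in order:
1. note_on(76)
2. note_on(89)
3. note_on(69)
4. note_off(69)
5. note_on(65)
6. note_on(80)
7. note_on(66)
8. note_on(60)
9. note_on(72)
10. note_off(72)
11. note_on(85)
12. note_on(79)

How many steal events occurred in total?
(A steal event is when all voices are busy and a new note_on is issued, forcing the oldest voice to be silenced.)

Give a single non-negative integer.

Answer: 6

Derivation:
Op 1: note_on(76): voice 0 is free -> assigned | voices=[76 -]
Op 2: note_on(89): voice 1 is free -> assigned | voices=[76 89]
Op 3: note_on(69): all voices busy, STEAL voice 0 (pitch 76, oldest) -> assign | voices=[69 89]
Op 4: note_off(69): free voice 0 | voices=[- 89]
Op 5: note_on(65): voice 0 is free -> assigned | voices=[65 89]
Op 6: note_on(80): all voices busy, STEAL voice 1 (pitch 89, oldest) -> assign | voices=[65 80]
Op 7: note_on(66): all voices busy, STEAL voice 0 (pitch 65, oldest) -> assign | voices=[66 80]
Op 8: note_on(60): all voices busy, STEAL voice 1 (pitch 80, oldest) -> assign | voices=[66 60]
Op 9: note_on(72): all voices busy, STEAL voice 0 (pitch 66, oldest) -> assign | voices=[72 60]
Op 10: note_off(72): free voice 0 | voices=[- 60]
Op 11: note_on(85): voice 0 is free -> assigned | voices=[85 60]
Op 12: note_on(79): all voices busy, STEAL voice 1 (pitch 60, oldest) -> assign | voices=[85 79]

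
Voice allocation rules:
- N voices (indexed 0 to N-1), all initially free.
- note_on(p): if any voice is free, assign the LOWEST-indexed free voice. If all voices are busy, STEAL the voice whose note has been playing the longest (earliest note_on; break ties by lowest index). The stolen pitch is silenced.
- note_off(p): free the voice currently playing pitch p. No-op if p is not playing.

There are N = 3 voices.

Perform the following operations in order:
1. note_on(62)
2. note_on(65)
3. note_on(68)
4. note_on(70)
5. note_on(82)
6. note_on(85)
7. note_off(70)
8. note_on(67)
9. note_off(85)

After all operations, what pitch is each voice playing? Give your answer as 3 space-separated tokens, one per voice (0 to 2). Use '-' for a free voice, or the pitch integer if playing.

Op 1: note_on(62): voice 0 is free -> assigned | voices=[62 - -]
Op 2: note_on(65): voice 1 is free -> assigned | voices=[62 65 -]
Op 3: note_on(68): voice 2 is free -> assigned | voices=[62 65 68]
Op 4: note_on(70): all voices busy, STEAL voice 0 (pitch 62, oldest) -> assign | voices=[70 65 68]
Op 5: note_on(82): all voices busy, STEAL voice 1 (pitch 65, oldest) -> assign | voices=[70 82 68]
Op 6: note_on(85): all voices busy, STEAL voice 2 (pitch 68, oldest) -> assign | voices=[70 82 85]
Op 7: note_off(70): free voice 0 | voices=[- 82 85]
Op 8: note_on(67): voice 0 is free -> assigned | voices=[67 82 85]
Op 9: note_off(85): free voice 2 | voices=[67 82 -]

Answer: 67 82 -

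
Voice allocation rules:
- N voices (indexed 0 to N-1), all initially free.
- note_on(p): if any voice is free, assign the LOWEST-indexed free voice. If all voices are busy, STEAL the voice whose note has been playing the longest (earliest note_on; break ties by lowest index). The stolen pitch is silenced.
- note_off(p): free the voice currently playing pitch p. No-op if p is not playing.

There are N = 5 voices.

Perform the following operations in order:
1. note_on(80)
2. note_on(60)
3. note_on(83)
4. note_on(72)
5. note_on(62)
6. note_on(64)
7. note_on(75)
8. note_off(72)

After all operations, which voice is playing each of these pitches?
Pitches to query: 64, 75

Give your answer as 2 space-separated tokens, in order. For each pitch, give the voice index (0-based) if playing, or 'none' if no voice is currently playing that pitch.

Op 1: note_on(80): voice 0 is free -> assigned | voices=[80 - - - -]
Op 2: note_on(60): voice 1 is free -> assigned | voices=[80 60 - - -]
Op 3: note_on(83): voice 2 is free -> assigned | voices=[80 60 83 - -]
Op 4: note_on(72): voice 3 is free -> assigned | voices=[80 60 83 72 -]
Op 5: note_on(62): voice 4 is free -> assigned | voices=[80 60 83 72 62]
Op 6: note_on(64): all voices busy, STEAL voice 0 (pitch 80, oldest) -> assign | voices=[64 60 83 72 62]
Op 7: note_on(75): all voices busy, STEAL voice 1 (pitch 60, oldest) -> assign | voices=[64 75 83 72 62]
Op 8: note_off(72): free voice 3 | voices=[64 75 83 - 62]

Answer: 0 1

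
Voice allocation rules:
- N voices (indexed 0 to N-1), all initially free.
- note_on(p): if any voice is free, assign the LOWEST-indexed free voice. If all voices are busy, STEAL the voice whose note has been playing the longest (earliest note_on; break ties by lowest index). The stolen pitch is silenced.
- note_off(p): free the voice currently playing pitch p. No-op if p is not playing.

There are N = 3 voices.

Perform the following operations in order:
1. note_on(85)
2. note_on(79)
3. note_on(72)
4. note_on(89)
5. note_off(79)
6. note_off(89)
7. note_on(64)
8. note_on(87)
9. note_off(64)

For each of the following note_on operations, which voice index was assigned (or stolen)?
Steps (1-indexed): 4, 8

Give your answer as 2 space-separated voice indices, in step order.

Answer: 0 1

Derivation:
Op 1: note_on(85): voice 0 is free -> assigned | voices=[85 - -]
Op 2: note_on(79): voice 1 is free -> assigned | voices=[85 79 -]
Op 3: note_on(72): voice 2 is free -> assigned | voices=[85 79 72]
Op 4: note_on(89): all voices busy, STEAL voice 0 (pitch 85, oldest) -> assign | voices=[89 79 72]
Op 5: note_off(79): free voice 1 | voices=[89 - 72]
Op 6: note_off(89): free voice 0 | voices=[- - 72]
Op 7: note_on(64): voice 0 is free -> assigned | voices=[64 - 72]
Op 8: note_on(87): voice 1 is free -> assigned | voices=[64 87 72]
Op 9: note_off(64): free voice 0 | voices=[- 87 72]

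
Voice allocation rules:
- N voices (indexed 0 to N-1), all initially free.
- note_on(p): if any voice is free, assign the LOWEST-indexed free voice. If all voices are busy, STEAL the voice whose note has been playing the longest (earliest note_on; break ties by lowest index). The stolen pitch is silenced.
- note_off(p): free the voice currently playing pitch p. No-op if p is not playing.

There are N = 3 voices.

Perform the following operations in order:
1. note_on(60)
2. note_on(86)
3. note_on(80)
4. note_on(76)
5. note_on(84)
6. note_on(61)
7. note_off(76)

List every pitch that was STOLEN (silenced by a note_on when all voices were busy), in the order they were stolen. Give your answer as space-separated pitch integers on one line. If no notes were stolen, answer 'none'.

Answer: 60 86 80

Derivation:
Op 1: note_on(60): voice 0 is free -> assigned | voices=[60 - -]
Op 2: note_on(86): voice 1 is free -> assigned | voices=[60 86 -]
Op 3: note_on(80): voice 2 is free -> assigned | voices=[60 86 80]
Op 4: note_on(76): all voices busy, STEAL voice 0 (pitch 60, oldest) -> assign | voices=[76 86 80]
Op 5: note_on(84): all voices busy, STEAL voice 1 (pitch 86, oldest) -> assign | voices=[76 84 80]
Op 6: note_on(61): all voices busy, STEAL voice 2 (pitch 80, oldest) -> assign | voices=[76 84 61]
Op 7: note_off(76): free voice 0 | voices=[- 84 61]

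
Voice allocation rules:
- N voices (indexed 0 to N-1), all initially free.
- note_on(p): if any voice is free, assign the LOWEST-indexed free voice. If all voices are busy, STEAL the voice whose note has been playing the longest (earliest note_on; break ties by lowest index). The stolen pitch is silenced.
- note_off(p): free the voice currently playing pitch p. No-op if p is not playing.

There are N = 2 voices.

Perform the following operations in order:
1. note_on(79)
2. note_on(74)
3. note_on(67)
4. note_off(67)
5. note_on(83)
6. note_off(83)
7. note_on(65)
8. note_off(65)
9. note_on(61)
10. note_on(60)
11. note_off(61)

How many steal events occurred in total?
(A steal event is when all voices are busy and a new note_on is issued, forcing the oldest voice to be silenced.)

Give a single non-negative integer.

Answer: 2

Derivation:
Op 1: note_on(79): voice 0 is free -> assigned | voices=[79 -]
Op 2: note_on(74): voice 1 is free -> assigned | voices=[79 74]
Op 3: note_on(67): all voices busy, STEAL voice 0 (pitch 79, oldest) -> assign | voices=[67 74]
Op 4: note_off(67): free voice 0 | voices=[- 74]
Op 5: note_on(83): voice 0 is free -> assigned | voices=[83 74]
Op 6: note_off(83): free voice 0 | voices=[- 74]
Op 7: note_on(65): voice 0 is free -> assigned | voices=[65 74]
Op 8: note_off(65): free voice 0 | voices=[- 74]
Op 9: note_on(61): voice 0 is free -> assigned | voices=[61 74]
Op 10: note_on(60): all voices busy, STEAL voice 1 (pitch 74, oldest) -> assign | voices=[61 60]
Op 11: note_off(61): free voice 0 | voices=[- 60]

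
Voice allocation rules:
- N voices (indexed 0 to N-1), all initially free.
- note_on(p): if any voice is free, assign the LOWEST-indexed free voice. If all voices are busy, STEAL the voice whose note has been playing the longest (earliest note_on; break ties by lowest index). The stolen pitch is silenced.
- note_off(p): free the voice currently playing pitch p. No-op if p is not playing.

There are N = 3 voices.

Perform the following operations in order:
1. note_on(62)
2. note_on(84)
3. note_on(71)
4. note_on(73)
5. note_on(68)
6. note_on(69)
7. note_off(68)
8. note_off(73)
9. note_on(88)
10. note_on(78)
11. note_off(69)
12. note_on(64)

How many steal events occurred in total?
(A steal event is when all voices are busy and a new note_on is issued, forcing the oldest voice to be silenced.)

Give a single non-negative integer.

Op 1: note_on(62): voice 0 is free -> assigned | voices=[62 - -]
Op 2: note_on(84): voice 1 is free -> assigned | voices=[62 84 -]
Op 3: note_on(71): voice 2 is free -> assigned | voices=[62 84 71]
Op 4: note_on(73): all voices busy, STEAL voice 0 (pitch 62, oldest) -> assign | voices=[73 84 71]
Op 5: note_on(68): all voices busy, STEAL voice 1 (pitch 84, oldest) -> assign | voices=[73 68 71]
Op 6: note_on(69): all voices busy, STEAL voice 2 (pitch 71, oldest) -> assign | voices=[73 68 69]
Op 7: note_off(68): free voice 1 | voices=[73 - 69]
Op 8: note_off(73): free voice 0 | voices=[- - 69]
Op 9: note_on(88): voice 0 is free -> assigned | voices=[88 - 69]
Op 10: note_on(78): voice 1 is free -> assigned | voices=[88 78 69]
Op 11: note_off(69): free voice 2 | voices=[88 78 -]
Op 12: note_on(64): voice 2 is free -> assigned | voices=[88 78 64]

Answer: 3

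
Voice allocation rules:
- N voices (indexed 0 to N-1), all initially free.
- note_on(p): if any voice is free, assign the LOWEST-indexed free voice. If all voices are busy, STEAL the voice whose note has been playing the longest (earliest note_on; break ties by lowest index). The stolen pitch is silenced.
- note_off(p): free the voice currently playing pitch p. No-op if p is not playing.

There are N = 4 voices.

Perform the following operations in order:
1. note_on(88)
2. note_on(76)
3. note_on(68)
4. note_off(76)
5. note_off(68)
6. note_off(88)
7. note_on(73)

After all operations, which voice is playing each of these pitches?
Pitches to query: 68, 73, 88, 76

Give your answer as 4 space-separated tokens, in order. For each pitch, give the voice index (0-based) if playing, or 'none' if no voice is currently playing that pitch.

Answer: none 0 none none

Derivation:
Op 1: note_on(88): voice 0 is free -> assigned | voices=[88 - - -]
Op 2: note_on(76): voice 1 is free -> assigned | voices=[88 76 - -]
Op 3: note_on(68): voice 2 is free -> assigned | voices=[88 76 68 -]
Op 4: note_off(76): free voice 1 | voices=[88 - 68 -]
Op 5: note_off(68): free voice 2 | voices=[88 - - -]
Op 6: note_off(88): free voice 0 | voices=[- - - -]
Op 7: note_on(73): voice 0 is free -> assigned | voices=[73 - - -]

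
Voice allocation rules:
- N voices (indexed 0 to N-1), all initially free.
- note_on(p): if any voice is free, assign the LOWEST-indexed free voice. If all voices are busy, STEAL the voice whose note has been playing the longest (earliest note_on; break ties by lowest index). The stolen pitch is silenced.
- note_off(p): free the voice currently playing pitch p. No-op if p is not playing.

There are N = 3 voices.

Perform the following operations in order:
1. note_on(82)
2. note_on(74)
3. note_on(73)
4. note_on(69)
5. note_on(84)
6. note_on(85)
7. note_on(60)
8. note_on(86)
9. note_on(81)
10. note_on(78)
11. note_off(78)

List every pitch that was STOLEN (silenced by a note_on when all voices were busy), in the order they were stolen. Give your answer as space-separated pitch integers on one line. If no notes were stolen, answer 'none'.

Op 1: note_on(82): voice 0 is free -> assigned | voices=[82 - -]
Op 2: note_on(74): voice 1 is free -> assigned | voices=[82 74 -]
Op 3: note_on(73): voice 2 is free -> assigned | voices=[82 74 73]
Op 4: note_on(69): all voices busy, STEAL voice 0 (pitch 82, oldest) -> assign | voices=[69 74 73]
Op 5: note_on(84): all voices busy, STEAL voice 1 (pitch 74, oldest) -> assign | voices=[69 84 73]
Op 6: note_on(85): all voices busy, STEAL voice 2 (pitch 73, oldest) -> assign | voices=[69 84 85]
Op 7: note_on(60): all voices busy, STEAL voice 0 (pitch 69, oldest) -> assign | voices=[60 84 85]
Op 8: note_on(86): all voices busy, STEAL voice 1 (pitch 84, oldest) -> assign | voices=[60 86 85]
Op 9: note_on(81): all voices busy, STEAL voice 2 (pitch 85, oldest) -> assign | voices=[60 86 81]
Op 10: note_on(78): all voices busy, STEAL voice 0 (pitch 60, oldest) -> assign | voices=[78 86 81]
Op 11: note_off(78): free voice 0 | voices=[- 86 81]

Answer: 82 74 73 69 84 85 60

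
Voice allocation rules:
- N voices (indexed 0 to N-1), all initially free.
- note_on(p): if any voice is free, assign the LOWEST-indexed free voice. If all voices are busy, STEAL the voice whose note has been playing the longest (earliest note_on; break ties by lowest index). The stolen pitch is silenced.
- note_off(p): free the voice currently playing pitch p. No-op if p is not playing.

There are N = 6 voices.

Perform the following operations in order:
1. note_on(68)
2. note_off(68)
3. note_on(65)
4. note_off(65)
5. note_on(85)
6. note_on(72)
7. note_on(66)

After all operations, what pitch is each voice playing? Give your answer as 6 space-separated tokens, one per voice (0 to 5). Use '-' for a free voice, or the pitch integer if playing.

Answer: 85 72 66 - - -

Derivation:
Op 1: note_on(68): voice 0 is free -> assigned | voices=[68 - - - - -]
Op 2: note_off(68): free voice 0 | voices=[- - - - - -]
Op 3: note_on(65): voice 0 is free -> assigned | voices=[65 - - - - -]
Op 4: note_off(65): free voice 0 | voices=[- - - - - -]
Op 5: note_on(85): voice 0 is free -> assigned | voices=[85 - - - - -]
Op 6: note_on(72): voice 1 is free -> assigned | voices=[85 72 - - - -]
Op 7: note_on(66): voice 2 is free -> assigned | voices=[85 72 66 - - -]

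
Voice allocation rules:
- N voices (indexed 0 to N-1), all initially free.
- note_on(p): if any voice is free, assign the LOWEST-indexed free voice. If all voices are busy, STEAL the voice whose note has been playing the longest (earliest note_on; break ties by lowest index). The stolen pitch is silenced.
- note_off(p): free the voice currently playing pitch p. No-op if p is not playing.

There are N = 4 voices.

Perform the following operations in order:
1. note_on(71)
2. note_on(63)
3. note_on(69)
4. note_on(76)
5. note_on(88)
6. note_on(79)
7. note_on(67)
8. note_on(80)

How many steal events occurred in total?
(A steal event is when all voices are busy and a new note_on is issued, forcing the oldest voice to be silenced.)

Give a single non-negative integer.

Op 1: note_on(71): voice 0 is free -> assigned | voices=[71 - - -]
Op 2: note_on(63): voice 1 is free -> assigned | voices=[71 63 - -]
Op 3: note_on(69): voice 2 is free -> assigned | voices=[71 63 69 -]
Op 4: note_on(76): voice 3 is free -> assigned | voices=[71 63 69 76]
Op 5: note_on(88): all voices busy, STEAL voice 0 (pitch 71, oldest) -> assign | voices=[88 63 69 76]
Op 6: note_on(79): all voices busy, STEAL voice 1 (pitch 63, oldest) -> assign | voices=[88 79 69 76]
Op 7: note_on(67): all voices busy, STEAL voice 2 (pitch 69, oldest) -> assign | voices=[88 79 67 76]
Op 8: note_on(80): all voices busy, STEAL voice 3 (pitch 76, oldest) -> assign | voices=[88 79 67 80]

Answer: 4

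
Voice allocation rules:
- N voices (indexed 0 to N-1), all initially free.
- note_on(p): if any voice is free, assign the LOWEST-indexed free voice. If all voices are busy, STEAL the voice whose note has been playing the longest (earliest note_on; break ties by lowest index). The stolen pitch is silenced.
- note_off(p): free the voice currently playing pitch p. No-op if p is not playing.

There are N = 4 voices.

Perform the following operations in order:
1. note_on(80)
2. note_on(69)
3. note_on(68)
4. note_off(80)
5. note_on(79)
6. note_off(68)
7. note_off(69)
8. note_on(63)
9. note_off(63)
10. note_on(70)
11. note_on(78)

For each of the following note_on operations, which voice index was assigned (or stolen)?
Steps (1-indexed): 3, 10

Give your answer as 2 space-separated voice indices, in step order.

Op 1: note_on(80): voice 0 is free -> assigned | voices=[80 - - -]
Op 2: note_on(69): voice 1 is free -> assigned | voices=[80 69 - -]
Op 3: note_on(68): voice 2 is free -> assigned | voices=[80 69 68 -]
Op 4: note_off(80): free voice 0 | voices=[- 69 68 -]
Op 5: note_on(79): voice 0 is free -> assigned | voices=[79 69 68 -]
Op 6: note_off(68): free voice 2 | voices=[79 69 - -]
Op 7: note_off(69): free voice 1 | voices=[79 - - -]
Op 8: note_on(63): voice 1 is free -> assigned | voices=[79 63 - -]
Op 9: note_off(63): free voice 1 | voices=[79 - - -]
Op 10: note_on(70): voice 1 is free -> assigned | voices=[79 70 - -]
Op 11: note_on(78): voice 2 is free -> assigned | voices=[79 70 78 -]

Answer: 2 1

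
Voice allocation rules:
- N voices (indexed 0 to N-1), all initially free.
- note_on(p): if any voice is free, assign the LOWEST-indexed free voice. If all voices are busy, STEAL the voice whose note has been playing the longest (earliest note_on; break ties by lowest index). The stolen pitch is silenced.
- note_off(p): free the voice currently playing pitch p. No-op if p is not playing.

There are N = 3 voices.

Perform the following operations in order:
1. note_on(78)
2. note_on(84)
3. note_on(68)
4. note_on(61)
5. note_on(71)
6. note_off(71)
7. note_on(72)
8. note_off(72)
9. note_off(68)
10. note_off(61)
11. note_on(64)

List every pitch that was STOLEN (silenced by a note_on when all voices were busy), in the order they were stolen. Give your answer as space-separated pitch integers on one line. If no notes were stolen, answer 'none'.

Op 1: note_on(78): voice 0 is free -> assigned | voices=[78 - -]
Op 2: note_on(84): voice 1 is free -> assigned | voices=[78 84 -]
Op 3: note_on(68): voice 2 is free -> assigned | voices=[78 84 68]
Op 4: note_on(61): all voices busy, STEAL voice 0 (pitch 78, oldest) -> assign | voices=[61 84 68]
Op 5: note_on(71): all voices busy, STEAL voice 1 (pitch 84, oldest) -> assign | voices=[61 71 68]
Op 6: note_off(71): free voice 1 | voices=[61 - 68]
Op 7: note_on(72): voice 1 is free -> assigned | voices=[61 72 68]
Op 8: note_off(72): free voice 1 | voices=[61 - 68]
Op 9: note_off(68): free voice 2 | voices=[61 - -]
Op 10: note_off(61): free voice 0 | voices=[- - -]
Op 11: note_on(64): voice 0 is free -> assigned | voices=[64 - -]

Answer: 78 84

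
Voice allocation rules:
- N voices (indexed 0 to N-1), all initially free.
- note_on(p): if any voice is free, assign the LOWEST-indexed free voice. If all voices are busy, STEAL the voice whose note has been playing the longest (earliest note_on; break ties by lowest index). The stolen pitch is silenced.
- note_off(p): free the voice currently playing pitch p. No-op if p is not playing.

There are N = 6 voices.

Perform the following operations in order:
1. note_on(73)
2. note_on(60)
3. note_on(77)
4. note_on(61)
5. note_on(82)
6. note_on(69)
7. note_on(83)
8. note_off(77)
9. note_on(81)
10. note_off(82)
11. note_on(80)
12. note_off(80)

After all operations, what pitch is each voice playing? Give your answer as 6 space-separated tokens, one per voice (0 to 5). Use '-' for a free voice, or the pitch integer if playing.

Op 1: note_on(73): voice 0 is free -> assigned | voices=[73 - - - - -]
Op 2: note_on(60): voice 1 is free -> assigned | voices=[73 60 - - - -]
Op 3: note_on(77): voice 2 is free -> assigned | voices=[73 60 77 - - -]
Op 4: note_on(61): voice 3 is free -> assigned | voices=[73 60 77 61 - -]
Op 5: note_on(82): voice 4 is free -> assigned | voices=[73 60 77 61 82 -]
Op 6: note_on(69): voice 5 is free -> assigned | voices=[73 60 77 61 82 69]
Op 7: note_on(83): all voices busy, STEAL voice 0 (pitch 73, oldest) -> assign | voices=[83 60 77 61 82 69]
Op 8: note_off(77): free voice 2 | voices=[83 60 - 61 82 69]
Op 9: note_on(81): voice 2 is free -> assigned | voices=[83 60 81 61 82 69]
Op 10: note_off(82): free voice 4 | voices=[83 60 81 61 - 69]
Op 11: note_on(80): voice 4 is free -> assigned | voices=[83 60 81 61 80 69]
Op 12: note_off(80): free voice 4 | voices=[83 60 81 61 - 69]

Answer: 83 60 81 61 - 69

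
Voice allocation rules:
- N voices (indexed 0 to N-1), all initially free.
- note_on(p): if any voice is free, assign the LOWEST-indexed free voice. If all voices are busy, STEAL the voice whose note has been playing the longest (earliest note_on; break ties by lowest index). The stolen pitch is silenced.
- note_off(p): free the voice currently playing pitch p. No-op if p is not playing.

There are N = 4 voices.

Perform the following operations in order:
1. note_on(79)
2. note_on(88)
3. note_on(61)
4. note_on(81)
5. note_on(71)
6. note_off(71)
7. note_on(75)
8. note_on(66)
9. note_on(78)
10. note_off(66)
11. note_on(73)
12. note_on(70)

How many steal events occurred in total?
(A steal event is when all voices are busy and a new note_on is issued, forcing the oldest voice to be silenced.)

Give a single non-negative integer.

Op 1: note_on(79): voice 0 is free -> assigned | voices=[79 - - -]
Op 2: note_on(88): voice 1 is free -> assigned | voices=[79 88 - -]
Op 3: note_on(61): voice 2 is free -> assigned | voices=[79 88 61 -]
Op 4: note_on(81): voice 3 is free -> assigned | voices=[79 88 61 81]
Op 5: note_on(71): all voices busy, STEAL voice 0 (pitch 79, oldest) -> assign | voices=[71 88 61 81]
Op 6: note_off(71): free voice 0 | voices=[- 88 61 81]
Op 7: note_on(75): voice 0 is free -> assigned | voices=[75 88 61 81]
Op 8: note_on(66): all voices busy, STEAL voice 1 (pitch 88, oldest) -> assign | voices=[75 66 61 81]
Op 9: note_on(78): all voices busy, STEAL voice 2 (pitch 61, oldest) -> assign | voices=[75 66 78 81]
Op 10: note_off(66): free voice 1 | voices=[75 - 78 81]
Op 11: note_on(73): voice 1 is free -> assigned | voices=[75 73 78 81]
Op 12: note_on(70): all voices busy, STEAL voice 3 (pitch 81, oldest) -> assign | voices=[75 73 78 70]

Answer: 4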